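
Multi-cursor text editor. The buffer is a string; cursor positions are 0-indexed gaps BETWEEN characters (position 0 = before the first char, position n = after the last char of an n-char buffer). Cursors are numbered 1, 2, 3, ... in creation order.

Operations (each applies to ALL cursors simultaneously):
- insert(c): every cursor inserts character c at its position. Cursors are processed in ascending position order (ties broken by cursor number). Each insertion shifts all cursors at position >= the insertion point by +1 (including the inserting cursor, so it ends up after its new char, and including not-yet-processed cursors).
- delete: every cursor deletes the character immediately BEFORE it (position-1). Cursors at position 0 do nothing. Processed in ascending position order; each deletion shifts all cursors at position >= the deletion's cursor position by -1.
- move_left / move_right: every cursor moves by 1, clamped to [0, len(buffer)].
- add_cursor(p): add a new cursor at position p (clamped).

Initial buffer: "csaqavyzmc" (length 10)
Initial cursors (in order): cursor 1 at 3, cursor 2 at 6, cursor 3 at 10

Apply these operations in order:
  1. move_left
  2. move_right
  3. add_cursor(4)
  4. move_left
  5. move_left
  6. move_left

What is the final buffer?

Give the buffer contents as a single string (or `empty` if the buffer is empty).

Answer: csaqavyzmc

Derivation:
After op 1 (move_left): buffer="csaqavyzmc" (len 10), cursors c1@2 c2@5 c3@9, authorship ..........
After op 2 (move_right): buffer="csaqavyzmc" (len 10), cursors c1@3 c2@6 c3@10, authorship ..........
After op 3 (add_cursor(4)): buffer="csaqavyzmc" (len 10), cursors c1@3 c4@4 c2@6 c3@10, authorship ..........
After op 4 (move_left): buffer="csaqavyzmc" (len 10), cursors c1@2 c4@3 c2@5 c3@9, authorship ..........
After op 5 (move_left): buffer="csaqavyzmc" (len 10), cursors c1@1 c4@2 c2@4 c3@8, authorship ..........
After op 6 (move_left): buffer="csaqavyzmc" (len 10), cursors c1@0 c4@1 c2@3 c3@7, authorship ..........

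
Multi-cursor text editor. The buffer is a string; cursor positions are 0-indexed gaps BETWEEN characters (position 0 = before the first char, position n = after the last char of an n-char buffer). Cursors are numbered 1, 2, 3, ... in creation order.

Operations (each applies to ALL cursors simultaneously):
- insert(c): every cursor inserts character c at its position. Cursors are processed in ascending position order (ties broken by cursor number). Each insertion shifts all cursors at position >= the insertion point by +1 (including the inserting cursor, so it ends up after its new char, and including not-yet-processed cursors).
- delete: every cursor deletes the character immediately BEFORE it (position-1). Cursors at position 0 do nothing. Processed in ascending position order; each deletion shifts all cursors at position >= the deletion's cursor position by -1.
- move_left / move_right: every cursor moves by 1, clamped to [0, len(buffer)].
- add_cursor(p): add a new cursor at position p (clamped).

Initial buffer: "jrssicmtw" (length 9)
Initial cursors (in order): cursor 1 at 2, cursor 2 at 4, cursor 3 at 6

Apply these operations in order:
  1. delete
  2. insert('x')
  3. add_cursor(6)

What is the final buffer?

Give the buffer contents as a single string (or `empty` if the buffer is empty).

Answer: jxsxixmtw

Derivation:
After op 1 (delete): buffer="jsimtw" (len 6), cursors c1@1 c2@2 c3@3, authorship ......
After op 2 (insert('x')): buffer="jxsxixmtw" (len 9), cursors c1@2 c2@4 c3@6, authorship .1.2.3...
After op 3 (add_cursor(6)): buffer="jxsxixmtw" (len 9), cursors c1@2 c2@4 c3@6 c4@6, authorship .1.2.3...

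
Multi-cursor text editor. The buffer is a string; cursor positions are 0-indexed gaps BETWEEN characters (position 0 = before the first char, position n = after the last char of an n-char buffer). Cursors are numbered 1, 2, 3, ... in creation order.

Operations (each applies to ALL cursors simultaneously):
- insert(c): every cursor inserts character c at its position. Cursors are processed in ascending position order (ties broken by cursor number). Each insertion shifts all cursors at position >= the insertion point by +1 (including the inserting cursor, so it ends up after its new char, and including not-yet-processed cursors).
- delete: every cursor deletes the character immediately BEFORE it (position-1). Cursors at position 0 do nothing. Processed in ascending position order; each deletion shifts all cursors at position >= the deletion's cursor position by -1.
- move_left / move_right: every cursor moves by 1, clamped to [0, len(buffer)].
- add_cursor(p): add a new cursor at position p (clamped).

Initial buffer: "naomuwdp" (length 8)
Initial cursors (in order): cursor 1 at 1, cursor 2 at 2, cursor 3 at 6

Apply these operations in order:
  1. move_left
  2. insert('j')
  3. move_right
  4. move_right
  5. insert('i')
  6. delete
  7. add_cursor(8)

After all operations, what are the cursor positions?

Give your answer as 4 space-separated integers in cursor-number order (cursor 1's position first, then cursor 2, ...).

After op 1 (move_left): buffer="naomuwdp" (len 8), cursors c1@0 c2@1 c3@5, authorship ........
After op 2 (insert('j')): buffer="jnjaomujwdp" (len 11), cursors c1@1 c2@3 c3@8, authorship 1.2....3...
After op 3 (move_right): buffer="jnjaomujwdp" (len 11), cursors c1@2 c2@4 c3@9, authorship 1.2....3...
After op 4 (move_right): buffer="jnjaomujwdp" (len 11), cursors c1@3 c2@5 c3@10, authorship 1.2....3...
After op 5 (insert('i')): buffer="jnjiaoimujwdip" (len 14), cursors c1@4 c2@7 c3@13, authorship 1.21..2..3..3.
After op 6 (delete): buffer="jnjaomujwdp" (len 11), cursors c1@3 c2@5 c3@10, authorship 1.2....3...
After op 7 (add_cursor(8)): buffer="jnjaomujwdp" (len 11), cursors c1@3 c2@5 c4@8 c3@10, authorship 1.2....3...

Answer: 3 5 10 8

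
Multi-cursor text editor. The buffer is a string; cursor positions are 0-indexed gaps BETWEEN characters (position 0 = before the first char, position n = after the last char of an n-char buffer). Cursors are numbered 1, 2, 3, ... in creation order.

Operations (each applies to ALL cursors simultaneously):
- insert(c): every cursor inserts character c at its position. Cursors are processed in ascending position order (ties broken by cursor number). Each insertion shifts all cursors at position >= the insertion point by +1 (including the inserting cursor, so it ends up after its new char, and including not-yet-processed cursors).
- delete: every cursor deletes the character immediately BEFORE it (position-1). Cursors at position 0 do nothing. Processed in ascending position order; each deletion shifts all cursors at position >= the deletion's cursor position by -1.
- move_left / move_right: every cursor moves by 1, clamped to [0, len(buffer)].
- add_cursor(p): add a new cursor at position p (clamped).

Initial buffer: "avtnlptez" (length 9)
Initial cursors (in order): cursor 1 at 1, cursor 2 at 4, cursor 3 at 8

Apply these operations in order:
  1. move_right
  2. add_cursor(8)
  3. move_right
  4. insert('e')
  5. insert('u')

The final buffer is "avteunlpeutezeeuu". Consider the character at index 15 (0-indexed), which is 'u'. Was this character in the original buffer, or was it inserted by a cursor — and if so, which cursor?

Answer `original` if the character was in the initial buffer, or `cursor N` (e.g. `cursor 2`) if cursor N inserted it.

Answer: cursor 3

Derivation:
After op 1 (move_right): buffer="avtnlptez" (len 9), cursors c1@2 c2@5 c3@9, authorship .........
After op 2 (add_cursor(8)): buffer="avtnlptez" (len 9), cursors c1@2 c2@5 c4@8 c3@9, authorship .........
After op 3 (move_right): buffer="avtnlptez" (len 9), cursors c1@3 c2@6 c3@9 c4@9, authorship .........
After op 4 (insert('e')): buffer="avtenlpetezee" (len 13), cursors c1@4 c2@8 c3@13 c4@13, authorship ...1...2...34
After op 5 (insert('u')): buffer="avteunlpeutezeeuu" (len 17), cursors c1@5 c2@10 c3@17 c4@17, authorship ...11...22...3434
Authorship (.=original, N=cursor N): . . . 1 1 . . . 2 2 . . . 3 4 3 4
Index 15: author = 3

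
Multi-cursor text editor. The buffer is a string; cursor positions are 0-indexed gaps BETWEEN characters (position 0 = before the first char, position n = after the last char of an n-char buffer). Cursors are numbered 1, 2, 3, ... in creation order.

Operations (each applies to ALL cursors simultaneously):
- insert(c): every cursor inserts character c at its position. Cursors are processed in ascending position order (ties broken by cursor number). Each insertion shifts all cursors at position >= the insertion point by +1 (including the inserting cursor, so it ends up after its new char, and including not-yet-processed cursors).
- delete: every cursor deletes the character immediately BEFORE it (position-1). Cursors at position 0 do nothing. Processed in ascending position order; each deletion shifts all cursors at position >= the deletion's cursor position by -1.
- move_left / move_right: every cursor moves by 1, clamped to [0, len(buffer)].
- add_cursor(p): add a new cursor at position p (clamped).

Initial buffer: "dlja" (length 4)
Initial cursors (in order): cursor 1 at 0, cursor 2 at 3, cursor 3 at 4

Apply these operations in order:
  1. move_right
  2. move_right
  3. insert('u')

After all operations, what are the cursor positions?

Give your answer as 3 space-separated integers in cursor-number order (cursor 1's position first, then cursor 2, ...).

Answer: 3 7 7

Derivation:
After op 1 (move_right): buffer="dlja" (len 4), cursors c1@1 c2@4 c3@4, authorship ....
After op 2 (move_right): buffer="dlja" (len 4), cursors c1@2 c2@4 c3@4, authorship ....
After op 3 (insert('u')): buffer="dlujauu" (len 7), cursors c1@3 c2@7 c3@7, authorship ..1..23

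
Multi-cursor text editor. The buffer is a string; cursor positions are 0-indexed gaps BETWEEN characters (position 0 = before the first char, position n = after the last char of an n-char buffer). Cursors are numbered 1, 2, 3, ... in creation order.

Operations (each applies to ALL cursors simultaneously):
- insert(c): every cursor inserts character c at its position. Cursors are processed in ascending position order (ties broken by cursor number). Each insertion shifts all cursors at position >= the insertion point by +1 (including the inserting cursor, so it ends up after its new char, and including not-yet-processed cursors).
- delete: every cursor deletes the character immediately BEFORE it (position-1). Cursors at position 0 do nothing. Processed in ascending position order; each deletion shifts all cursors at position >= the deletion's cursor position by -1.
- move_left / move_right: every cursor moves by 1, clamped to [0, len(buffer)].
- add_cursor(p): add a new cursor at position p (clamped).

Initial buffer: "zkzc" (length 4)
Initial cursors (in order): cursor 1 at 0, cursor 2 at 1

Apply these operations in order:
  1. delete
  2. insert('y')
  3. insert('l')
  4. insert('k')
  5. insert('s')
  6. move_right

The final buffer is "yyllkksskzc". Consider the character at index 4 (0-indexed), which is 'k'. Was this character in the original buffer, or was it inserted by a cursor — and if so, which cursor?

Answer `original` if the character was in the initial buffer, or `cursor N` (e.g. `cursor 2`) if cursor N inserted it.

Answer: cursor 1

Derivation:
After op 1 (delete): buffer="kzc" (len 3), cursors c1@0 c2@0, authorship ...
After op 2 (insert('y')): buffer="yykzc" (len 5), cursors c1@2 c2@2, authorship 12...
After op 3 (insert('l')): buffer="yyllkzc" (len 7), cursors c1@4 c2@4, authorship 1212...
After op 4 (insert('k')): buffer="yyllkkkzc" (len 9), cursors c1@6 c2@6, authorship 121212...
After op 5 (insert('s')): buffer="yyllkksskzc" (len 11), cursors c1@8 c2@8, authorship 12121212...
After op 6 (move_right): buffer="yyllkksskzc" (len 11), cursors c1@9 c2@9, authorship 12121212...
Authorship (.=original, N=cursor N): 1 2 1 2 1 2 1 2 . . .
Index 4: author = 1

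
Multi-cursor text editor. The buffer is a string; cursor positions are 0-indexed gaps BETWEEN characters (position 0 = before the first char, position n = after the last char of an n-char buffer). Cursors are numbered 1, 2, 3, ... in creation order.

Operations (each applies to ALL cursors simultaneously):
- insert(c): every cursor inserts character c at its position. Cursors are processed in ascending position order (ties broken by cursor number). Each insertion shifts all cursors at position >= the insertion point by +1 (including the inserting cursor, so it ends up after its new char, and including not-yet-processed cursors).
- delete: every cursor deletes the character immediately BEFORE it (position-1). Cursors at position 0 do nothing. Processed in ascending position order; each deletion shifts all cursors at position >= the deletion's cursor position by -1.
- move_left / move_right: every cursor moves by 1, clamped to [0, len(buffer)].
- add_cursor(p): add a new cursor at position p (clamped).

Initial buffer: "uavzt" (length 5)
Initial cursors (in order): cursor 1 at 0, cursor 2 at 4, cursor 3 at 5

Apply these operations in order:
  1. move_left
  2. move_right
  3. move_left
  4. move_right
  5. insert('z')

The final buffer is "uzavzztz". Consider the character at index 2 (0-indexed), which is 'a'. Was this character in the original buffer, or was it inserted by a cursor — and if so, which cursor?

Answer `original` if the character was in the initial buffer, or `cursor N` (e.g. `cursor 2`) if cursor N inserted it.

After op 1 (move_left): buffer="uavzt" (len 5), cursors c1@0 c2@3 c3@4, authorship .....
After op 2 (move_right): buffer="uavzt" (len 5), cursors c1@1 c2@4 c3@5, authorship .....
After op 3 (move_left): buffer="uavzt" (len 5), cursors c1@0 c2@3 c3@4, authorship .....
After op 4 (move_right): buffer="uavzt" (len 5), cursors c1@1 c2@4 c3@5, authorship .....
After op 5 (insert('z')): buffer="uzavzztz" (len 8), cursors c1@2 c2@6 c3@8, authorship .1...2.3
Authorship (.=original, N=cursor N): . 1 . . . 2 . 3
Index 2: author = original

Answer: original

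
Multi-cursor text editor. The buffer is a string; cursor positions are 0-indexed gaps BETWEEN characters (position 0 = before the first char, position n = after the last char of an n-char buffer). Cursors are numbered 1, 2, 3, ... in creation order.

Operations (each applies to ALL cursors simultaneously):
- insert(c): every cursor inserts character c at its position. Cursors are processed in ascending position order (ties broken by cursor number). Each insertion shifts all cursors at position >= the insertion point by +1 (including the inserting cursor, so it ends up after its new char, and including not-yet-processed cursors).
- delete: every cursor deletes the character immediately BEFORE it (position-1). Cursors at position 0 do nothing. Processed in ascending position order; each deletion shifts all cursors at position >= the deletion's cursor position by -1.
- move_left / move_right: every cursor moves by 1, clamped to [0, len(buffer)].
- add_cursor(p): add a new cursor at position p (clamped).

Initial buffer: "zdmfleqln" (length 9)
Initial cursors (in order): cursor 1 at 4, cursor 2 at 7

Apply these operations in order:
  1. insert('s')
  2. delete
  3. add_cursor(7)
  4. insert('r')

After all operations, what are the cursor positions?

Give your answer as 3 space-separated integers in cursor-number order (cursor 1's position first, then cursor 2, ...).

After op 1 (insert('s')): buffer="zdmfsleqsln" (len 11), cursors c1@5 c2@9, authorship ....1...2..
After op 2 (delete): buffer="zdmfleqln" (len 9), cursors c1@4 c2@7, authorship .........
After op 3 (add_cursor(7)): buffer="zdmfleqln" (len 9), cursors c1@4 c2@7 c3@7, authorship .........
After op 4 (insert('r')): buffer="zdmfrleqrrln" (len 12), cursors c1@5 c2@10 c3@10, authorship ....1...23..

Answer: 5 10 10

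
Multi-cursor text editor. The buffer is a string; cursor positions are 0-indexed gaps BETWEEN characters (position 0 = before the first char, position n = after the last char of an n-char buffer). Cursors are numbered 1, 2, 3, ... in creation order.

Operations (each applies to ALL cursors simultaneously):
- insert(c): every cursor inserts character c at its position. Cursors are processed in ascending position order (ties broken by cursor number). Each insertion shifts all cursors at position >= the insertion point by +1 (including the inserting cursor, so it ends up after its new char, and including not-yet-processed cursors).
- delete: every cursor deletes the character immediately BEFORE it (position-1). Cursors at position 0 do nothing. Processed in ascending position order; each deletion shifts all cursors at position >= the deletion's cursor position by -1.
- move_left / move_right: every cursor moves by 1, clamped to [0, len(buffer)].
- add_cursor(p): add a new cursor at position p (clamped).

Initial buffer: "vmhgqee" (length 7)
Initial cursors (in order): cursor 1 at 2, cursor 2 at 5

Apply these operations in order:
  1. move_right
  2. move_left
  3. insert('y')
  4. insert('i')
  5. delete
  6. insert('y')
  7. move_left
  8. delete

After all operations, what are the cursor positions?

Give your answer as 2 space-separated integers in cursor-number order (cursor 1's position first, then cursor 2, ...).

Answer: 2 6

Derivation:
After op 1 (move_right): buffer="vmhgqee" (len 7), cursors c1@3 c2@6, authorship .......
After op 2 (move_left): buffer="vmhgqee" (len 7), cursors c1@2 c2@5, authorship .......
After op 3 (insert('y')): buffer="vmyhgqyee" (len 9), cursors c1@3 c2@7, authorship ..1...2..
After op 4 (insert('i')): buffer="vmyihgqyiee" (len 11), cursors c1@4 c2@9, authorship ..11...22..
After op 5 (delete): buffer="vmyhgqyee" (len 9), cursors c1@3 c2@7, authorship ..1...2..
After op 6 (insert('y')): buffer="vmyyhgqyyee" (len 11), cursors c1@4 c2@9, authorship ..11...22..
After op 7 (move_left): buffer="vmyyhgqyyee" (len 11), cursors c1@3 c2@8, authorship ..11...22..
After op 8 (delete): buffer="vmyhgqyee" (len 9), cursors c1@2 c2@6, authorship ..1...2..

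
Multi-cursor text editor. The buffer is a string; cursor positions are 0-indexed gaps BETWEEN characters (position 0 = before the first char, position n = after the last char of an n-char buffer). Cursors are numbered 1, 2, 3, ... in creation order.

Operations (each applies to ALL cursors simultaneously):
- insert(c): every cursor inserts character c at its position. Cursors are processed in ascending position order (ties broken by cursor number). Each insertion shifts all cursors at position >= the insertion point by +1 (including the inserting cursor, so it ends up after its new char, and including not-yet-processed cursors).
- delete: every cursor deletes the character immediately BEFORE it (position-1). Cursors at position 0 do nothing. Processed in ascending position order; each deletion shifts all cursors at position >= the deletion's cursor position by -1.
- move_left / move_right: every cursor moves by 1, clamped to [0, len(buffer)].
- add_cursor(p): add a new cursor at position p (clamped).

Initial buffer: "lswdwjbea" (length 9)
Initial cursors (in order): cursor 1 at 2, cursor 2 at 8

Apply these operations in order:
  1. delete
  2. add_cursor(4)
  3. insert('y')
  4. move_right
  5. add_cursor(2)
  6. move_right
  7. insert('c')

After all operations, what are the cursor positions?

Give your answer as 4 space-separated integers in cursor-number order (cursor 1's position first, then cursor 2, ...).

After op 1 (delete): buffer="lwdwjba" (len 7), cursors c1@1 c2@6, authorship .......
After op 2 (add_cursor(4)): buffer="lwdwjba" (len 7), cursors c1@1 c3@4 c2@6, authorship .......
After op 3 (insert('y')): buffer="lywdwyjbya" (len 10), cursors c1@2 c3@6 c2@9, authorship .1...3..2.
After op 4 (move_right): buffer="lywdwyjbya" (len 10), cursors c1@3 c3@7 c2@10, authorship .1...3..2.
After op 5 (add_cursor(2)): buffer="lywdwyjbya" (len 10), cursors c4@2 c1@3 c3@7 c2@10, authorship .1...3..2.
After op 6 (move_right): buffer="lywdwyjbya" (len 10), cursors c4@3 c1@4 c3@8 c2@10, authorship .1...3..2.
After op 7 (insert('c')): buffer="lywcdcwyjbcyac" (len 14), cursors c4@4 c1@6 c3@11 c2@14, authorship .1.4.1.3..32.2

Answer: 6 14 11 4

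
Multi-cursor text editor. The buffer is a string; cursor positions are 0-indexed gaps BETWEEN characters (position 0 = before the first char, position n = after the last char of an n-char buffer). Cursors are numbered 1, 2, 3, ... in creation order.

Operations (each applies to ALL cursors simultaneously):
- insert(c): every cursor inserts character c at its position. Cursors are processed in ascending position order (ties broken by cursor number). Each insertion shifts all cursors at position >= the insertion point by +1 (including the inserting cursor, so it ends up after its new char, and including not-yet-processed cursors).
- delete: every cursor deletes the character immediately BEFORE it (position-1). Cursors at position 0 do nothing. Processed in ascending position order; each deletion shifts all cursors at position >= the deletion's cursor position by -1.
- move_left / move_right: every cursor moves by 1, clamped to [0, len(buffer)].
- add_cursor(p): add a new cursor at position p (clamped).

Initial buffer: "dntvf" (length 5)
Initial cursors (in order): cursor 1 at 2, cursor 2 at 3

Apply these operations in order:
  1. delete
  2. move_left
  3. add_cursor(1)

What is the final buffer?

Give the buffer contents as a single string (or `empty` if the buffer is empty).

After op 1 (delete): buffer="dvf" (len 3), cursors c1@1 c2@1, authorship ...
After op 2 (move_left): buffer="dvf" (len 3), cursors c1@0 c2@0, authorship ...
After op 3 (add_cursor(1)): buffer="dvf" (len 3), cursors c1@0 c2@0 c3@1, authorship ...

Answer: dvf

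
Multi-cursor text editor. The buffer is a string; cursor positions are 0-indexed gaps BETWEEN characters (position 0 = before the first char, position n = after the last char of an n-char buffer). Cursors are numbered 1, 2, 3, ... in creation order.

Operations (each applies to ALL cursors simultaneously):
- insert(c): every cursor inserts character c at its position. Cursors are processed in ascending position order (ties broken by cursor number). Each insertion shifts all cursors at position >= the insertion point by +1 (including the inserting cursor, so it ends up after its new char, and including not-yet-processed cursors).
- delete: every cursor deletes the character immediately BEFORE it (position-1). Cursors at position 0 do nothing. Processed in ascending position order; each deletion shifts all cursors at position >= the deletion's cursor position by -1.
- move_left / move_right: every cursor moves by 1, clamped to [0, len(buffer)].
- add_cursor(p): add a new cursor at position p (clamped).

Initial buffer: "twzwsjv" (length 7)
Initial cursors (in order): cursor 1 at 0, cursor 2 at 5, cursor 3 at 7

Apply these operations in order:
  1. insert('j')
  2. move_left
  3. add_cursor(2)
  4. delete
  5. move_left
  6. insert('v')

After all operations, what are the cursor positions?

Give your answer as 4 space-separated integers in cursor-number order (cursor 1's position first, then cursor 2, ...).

Answer: 2 6 9 2

Derivation:
After op 1 (insert('j')): buffer="jtwzwsjjvj" (len 10), cursors c1@1 c2@7 c3@10, authorship 1.....2..3
After op 2 (move_left): buffer="jtwzwsjjvj" (len 10), cursors c1@0 c2@6 c3@9, authorship 1.....2..3
After op 3 (add_cursor(2)): buffer="jtwzwsjjvj" (len 10), cursors c1@0 c4@2 c2@6 c3@9, authorship 1.....2..3
After op 4 (delete): buffer="jwzwjjj" (len 7), cursors c1@0 c4@1 c2@4 c3@6, authorship 1...2.3
After op 5 (move_left): buffer="jwzwjjj" (len 7), cursors c1@0 c4@0 c2@3 c3@5, authorship 1...2.3
After op 6 (insert('v')): buffer="vvjwzvwjvjj" (len 11), cursors c1@2 c4@2 c2@6 c3@9, authorship 141..2.23.3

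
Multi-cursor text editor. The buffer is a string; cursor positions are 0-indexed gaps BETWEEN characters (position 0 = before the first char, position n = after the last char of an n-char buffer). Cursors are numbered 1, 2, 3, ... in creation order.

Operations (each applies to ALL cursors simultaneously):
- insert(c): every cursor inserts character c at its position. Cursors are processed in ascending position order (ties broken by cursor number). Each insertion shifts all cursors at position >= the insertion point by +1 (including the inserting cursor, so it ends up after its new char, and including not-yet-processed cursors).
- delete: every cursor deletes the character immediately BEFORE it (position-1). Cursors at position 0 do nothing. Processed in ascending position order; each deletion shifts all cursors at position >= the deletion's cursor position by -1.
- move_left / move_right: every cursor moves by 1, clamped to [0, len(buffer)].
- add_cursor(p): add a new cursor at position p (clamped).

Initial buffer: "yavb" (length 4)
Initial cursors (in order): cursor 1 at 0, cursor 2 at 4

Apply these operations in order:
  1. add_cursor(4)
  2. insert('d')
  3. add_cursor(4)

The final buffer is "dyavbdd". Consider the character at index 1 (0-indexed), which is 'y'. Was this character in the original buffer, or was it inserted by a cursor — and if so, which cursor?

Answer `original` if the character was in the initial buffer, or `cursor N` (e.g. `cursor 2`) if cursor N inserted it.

Answer: original

Derivation:
After op 1 (add_cursor(4)): buffer="yavb" (len 4), cursors c1@0 c2@4 c3@4, authorship ....
After op 2 (insert('d')): buffer="dyavbdd" (len 7), cursors c1@1 c2@7 c3@7, authorship 1....23
After op 3 (add_cursor(4)): buffer="dyavbdd" (len 7), cursors c1@1 c4@4 c2@7 c3@7, authorship 1....23
Authorship (.=original, N=cursor N): 1 . . . . 2 3
Index 1: author = original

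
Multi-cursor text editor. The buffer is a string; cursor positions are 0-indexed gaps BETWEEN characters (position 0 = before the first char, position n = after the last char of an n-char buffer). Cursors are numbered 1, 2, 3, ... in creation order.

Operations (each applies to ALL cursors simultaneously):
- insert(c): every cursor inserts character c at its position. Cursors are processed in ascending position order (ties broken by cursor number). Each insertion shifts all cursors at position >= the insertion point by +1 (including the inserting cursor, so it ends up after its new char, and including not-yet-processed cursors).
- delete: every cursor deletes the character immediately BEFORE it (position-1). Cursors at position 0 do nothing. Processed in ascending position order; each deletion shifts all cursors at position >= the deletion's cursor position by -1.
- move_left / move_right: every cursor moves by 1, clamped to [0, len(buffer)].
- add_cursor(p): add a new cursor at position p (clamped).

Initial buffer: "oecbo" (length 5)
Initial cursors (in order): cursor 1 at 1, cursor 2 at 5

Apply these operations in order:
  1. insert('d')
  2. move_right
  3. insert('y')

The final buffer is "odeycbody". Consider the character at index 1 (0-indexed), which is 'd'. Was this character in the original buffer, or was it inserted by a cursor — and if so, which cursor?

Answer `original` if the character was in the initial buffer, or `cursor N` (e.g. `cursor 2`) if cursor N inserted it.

After op 1 (insert('d')): buffer="odecbod" (len 7), cursors c1@2 c2@7, authorship .1....2
After op 2 (move_right): buffer="odecbod" (len 7), cursors c1@3 c2@7, authorship .1....2
After op 3 (insert('y')): buffer="odeycbody" (len 9), cursors c1@4 c2@9, authorship .1.1...22
Authorship (.=original, N=cursor N): . 1 . 1 . . . 2 2
Index 1: author = 1

Answer: cursor 1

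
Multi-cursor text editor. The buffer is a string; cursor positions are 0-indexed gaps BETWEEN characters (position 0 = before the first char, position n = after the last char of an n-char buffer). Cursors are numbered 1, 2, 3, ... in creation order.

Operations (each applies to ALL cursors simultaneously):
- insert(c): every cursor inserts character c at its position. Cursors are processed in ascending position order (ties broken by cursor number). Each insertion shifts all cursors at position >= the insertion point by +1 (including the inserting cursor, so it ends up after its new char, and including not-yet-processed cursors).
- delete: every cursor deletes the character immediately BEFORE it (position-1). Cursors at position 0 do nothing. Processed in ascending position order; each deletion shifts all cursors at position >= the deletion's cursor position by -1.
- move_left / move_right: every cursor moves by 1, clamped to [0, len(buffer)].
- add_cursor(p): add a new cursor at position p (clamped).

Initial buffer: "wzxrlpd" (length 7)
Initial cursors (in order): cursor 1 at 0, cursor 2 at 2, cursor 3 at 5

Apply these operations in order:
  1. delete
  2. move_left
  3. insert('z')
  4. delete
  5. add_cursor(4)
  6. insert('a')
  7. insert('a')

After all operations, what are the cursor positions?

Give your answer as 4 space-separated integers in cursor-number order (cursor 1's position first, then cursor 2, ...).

After op 1 (delete): buffer="wxrpd" (len 5), cursors c1@0 c2@1 c3@3, authorship .....
After op 2 (move_left): buffer="wxrpd" (len 5), cursors c1@0 c2@0 c3@2, authorship .....
After op 3 (insert('z')): buffer="zzwxzrpd" (len 8), cursors c1@2 c2@2 c3@5, authorship 12..3...
After op 4 (delete): buffer="wxrpd" (len 5), cursors c1@0 c2@0 c3@2, authorship .....
After op 5 (add_cursor(4)): buffer="wxrpd" (len 5), cursors c1@0 c2@0 c3@2 c4@4, authorship .....
After op 6 (insert('a')): buffer="aawxarpad" (len 9), cursors c1@2 c2@2 c3@5 c4@8, authorship 12..3..4.
After op 7 (insert('a')): buffer="aaaawxaarpaad" (len 13), cursors c1@4 c2@4 c3@8 c4@12, authorship 1212..33..44.

Answer: 4 4 8 12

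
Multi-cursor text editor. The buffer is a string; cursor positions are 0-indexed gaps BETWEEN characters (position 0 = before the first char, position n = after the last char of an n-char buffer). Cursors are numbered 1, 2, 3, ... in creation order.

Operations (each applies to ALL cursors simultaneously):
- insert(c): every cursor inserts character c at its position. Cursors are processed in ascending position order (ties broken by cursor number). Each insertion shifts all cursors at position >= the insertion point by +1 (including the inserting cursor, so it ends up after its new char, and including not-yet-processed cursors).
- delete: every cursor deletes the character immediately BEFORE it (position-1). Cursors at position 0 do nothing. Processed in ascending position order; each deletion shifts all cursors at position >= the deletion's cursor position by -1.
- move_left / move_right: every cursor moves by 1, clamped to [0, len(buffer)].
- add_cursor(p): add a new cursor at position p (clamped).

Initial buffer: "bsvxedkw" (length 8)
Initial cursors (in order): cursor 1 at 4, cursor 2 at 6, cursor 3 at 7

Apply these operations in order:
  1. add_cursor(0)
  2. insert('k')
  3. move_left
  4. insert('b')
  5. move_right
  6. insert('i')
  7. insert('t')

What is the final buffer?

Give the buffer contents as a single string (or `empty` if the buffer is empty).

Answer: bkitbsvxbkitedbkitkbkitw

Derivation:
After op 1 (add_cursor(0)): buffer="bsvxedkw" (len 8), cursors c4@0 c1@4 c2@6 c3@7, authorship ........
After op 2 (insert('k')): buffer="kbsvxkedkkkw" (len 12), cursors c4@1 c1@6 c2@9 c3@11, authorship 4....1..2.3.
After op 3 (move_left): buffer="kbsvxkedkkkw" (len 12), cursors c4@0 c1@5 c2@8 c3@10, authorship 4....1..2.3.
After op 4 (insert('b')): buffer="bkbsvxbkedbkkbkw" (len 16), cursors c4@1 c1@7 c2@11 c3@14, authorship 44....11..22.33.
After op 5 (move_right): buffer="bkbsvxbkedbkkbkw" (len 16), cursors c4@2 c1@8 c2@12 c3@15, authorship 44....11..22.33.
After op 6 (insert('i')): buffer="bkibsvxbkiedbkikbkiw" (len 20), cursors c4@3 c1@10 c2@15 c3@19, authorship 444....111..222.333.
After op 7 (insert('t')): buffer="bkitbsvxbkitedbkitkbkitw" (len 24), cursors c4@4 c1@12 c2@18 c3@23, authorship 4444....1111..2222.3333.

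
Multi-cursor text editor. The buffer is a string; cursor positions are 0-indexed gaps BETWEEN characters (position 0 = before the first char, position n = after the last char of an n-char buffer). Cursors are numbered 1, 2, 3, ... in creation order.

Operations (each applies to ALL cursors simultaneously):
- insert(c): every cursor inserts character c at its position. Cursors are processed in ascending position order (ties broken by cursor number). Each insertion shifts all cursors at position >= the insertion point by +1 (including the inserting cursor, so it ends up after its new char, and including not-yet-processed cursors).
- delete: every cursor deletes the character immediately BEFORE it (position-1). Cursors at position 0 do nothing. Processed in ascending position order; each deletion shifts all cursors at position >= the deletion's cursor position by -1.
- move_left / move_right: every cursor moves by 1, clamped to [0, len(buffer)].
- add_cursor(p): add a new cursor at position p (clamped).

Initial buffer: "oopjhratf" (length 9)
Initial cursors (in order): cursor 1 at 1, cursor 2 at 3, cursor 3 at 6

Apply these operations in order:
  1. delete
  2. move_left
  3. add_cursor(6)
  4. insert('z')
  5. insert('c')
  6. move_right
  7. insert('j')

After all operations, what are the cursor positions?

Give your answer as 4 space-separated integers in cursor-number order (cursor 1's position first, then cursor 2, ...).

Answer: 7 7 12 18

Derivation:
After op 1 (delete): buffer="ojhatf" (len 6), cursors c1@0 c2@1 c3@3, authorship ......
After op 2 (move_left): buffer="ojhatf" (len 6), cursors c1@0 c2@0 c3@2, authorship ......
After op 3 (add_cursor(6)): buffer="ojhatf" (len 6), cursors c1@0 c2@0 c3@2 c4@6, authorship ......
After op 4 (insert('z')): buffer="zzojzhatfz" (len 10), cursors c1@2 c2@2 c3@5 c4@10, authorship 12..3....4
After op 5 (insert('c')): buffer="zzccojzchatfzc" (len 14), cursors c1@4 c2@4 c3@8 c4@14, authorship 1212..33....44
After op 6 (move_right): buffer="zzccojzchatfzc" (len 14), cursors c1@5 c2@5 c3@9 c4@14, authorship 1212..33....44
After op 7 (insert('j')): buffer="zzccojjjzchjatfzcj" (len 18), cursors c1@7 c2@7 c3@12 c4@18, authorship 1212.12.33.3...444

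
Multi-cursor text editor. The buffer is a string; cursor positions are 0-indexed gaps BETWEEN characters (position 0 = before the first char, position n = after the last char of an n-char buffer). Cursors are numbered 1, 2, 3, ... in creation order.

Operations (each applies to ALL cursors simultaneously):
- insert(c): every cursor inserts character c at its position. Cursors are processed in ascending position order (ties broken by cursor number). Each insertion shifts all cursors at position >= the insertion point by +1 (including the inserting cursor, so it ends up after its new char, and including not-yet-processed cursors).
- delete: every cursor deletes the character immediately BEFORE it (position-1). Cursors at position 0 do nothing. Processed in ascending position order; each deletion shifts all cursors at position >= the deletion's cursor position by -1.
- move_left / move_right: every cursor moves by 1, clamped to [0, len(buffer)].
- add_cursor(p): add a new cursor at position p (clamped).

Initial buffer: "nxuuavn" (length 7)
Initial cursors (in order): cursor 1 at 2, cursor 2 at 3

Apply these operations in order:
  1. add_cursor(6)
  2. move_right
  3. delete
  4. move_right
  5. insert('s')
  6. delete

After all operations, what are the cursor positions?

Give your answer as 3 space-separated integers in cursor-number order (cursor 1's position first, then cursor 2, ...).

Answer: 3 3 4

Derivation:
After op 1 (add_cursor(6)): buffer="nxuuavn" (len 7), cursors c1@2 c2@3 c3@6, authorship .......
After op 2 (move_right): buffer="nxuuavn" (len 7), cursors c1@3 c2@4 c3@7, authorship .......
After op 3 (delete): buffer="nxav" (len 4), cursors c1@2 c2@2 c3@4, authorship ....
After op 4 (move_right): buffer="nxav" (len 4), cursors c1@3 c2@3 c3@4, authorship ....
After op 5 (insert('s')): buffer="nxassvs" (len 7), cursors c1@5 c2@5 c3@7, authorship ...12.3
After op 6 (delete): buffer="nxav" (len 4), cursors c1@3 c2@3 c3@4, authorship ....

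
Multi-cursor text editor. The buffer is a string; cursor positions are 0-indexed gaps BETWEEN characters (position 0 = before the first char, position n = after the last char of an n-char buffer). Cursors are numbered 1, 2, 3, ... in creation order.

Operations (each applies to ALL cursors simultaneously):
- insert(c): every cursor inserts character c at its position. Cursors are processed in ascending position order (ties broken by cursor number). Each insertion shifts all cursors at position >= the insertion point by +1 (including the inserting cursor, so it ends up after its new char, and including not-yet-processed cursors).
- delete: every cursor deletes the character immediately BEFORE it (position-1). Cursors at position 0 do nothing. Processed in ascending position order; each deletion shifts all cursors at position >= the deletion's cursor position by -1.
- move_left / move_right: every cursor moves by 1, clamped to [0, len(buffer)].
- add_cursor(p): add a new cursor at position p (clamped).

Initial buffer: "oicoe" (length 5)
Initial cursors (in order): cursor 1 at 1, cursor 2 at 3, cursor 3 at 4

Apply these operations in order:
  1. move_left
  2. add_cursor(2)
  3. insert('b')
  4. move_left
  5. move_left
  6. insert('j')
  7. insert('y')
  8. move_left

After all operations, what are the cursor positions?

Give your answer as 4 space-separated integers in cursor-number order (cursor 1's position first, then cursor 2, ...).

Answer: 1 8 12 8

Derivation:
After op 1 (move_left): buffer="oicoe" (len 5), cursors c1@0 c2@2 c3@3, authorship .....
After op 2 (add_cursor(2)): buffer="oicoe" (len 5), cursors c1@0 c2@2 c4@2 c3@3, authorship .....
After op 3 (insert('b')): buffer="boibbcboe" (len 9), cursors c1@1 c2@5 c4@5 c3@7, authorship 1..24.3..
After op 4 (move_left): buffer="boibbcboe" (len 9), cursors c1@0 c2@4 c4@4 c3@6, authorship 1..24.3..
After op 5 (move_left): buffer="boibbcboe" (len 9), cursors c1@0 c2@3 c4@3 c3@5, authorship 1..24.3..
After op 6 (insert('j')): buffer="jboijjbbjcboe" (len 13), cursors c1@1 c2@6 c4@6 c3@9, authorship 11..24243.3..
After op 7 (insert('y')): buffer="jyboijjyybbjycboe" (len 17), cursors c1@2 c2@9 c4@9 c3@13, authorship 111..24242433.3..
After op 8 (move_left): buffer="jyboijjyybbjycboe" (len 17), cursors c1@1 c2@8 c4@8 c3@12, authorship 111..24242433.3..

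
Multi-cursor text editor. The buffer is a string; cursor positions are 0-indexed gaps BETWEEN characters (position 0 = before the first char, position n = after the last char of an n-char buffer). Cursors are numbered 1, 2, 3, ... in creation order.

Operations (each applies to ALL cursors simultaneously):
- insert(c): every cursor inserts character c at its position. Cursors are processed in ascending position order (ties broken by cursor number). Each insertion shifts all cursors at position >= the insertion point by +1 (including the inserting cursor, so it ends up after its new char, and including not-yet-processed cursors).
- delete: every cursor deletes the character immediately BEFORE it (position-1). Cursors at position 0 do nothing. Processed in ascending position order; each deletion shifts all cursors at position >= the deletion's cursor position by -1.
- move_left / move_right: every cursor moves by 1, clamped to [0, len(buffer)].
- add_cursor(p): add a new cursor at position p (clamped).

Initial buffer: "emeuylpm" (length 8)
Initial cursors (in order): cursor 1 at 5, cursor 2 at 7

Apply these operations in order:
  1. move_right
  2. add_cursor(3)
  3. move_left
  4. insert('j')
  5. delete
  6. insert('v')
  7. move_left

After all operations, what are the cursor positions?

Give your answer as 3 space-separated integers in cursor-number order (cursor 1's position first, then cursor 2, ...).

After op 1 (move_right): buffer="emeuylpm" (len 8), cursors c1@6 c2@8, authorship ........
After op 2 (add_cursor(3)): buffer="emeuylpm" (len 8), cursors c3@3 c1@6 c2@8, authorship ........
After op 3 (move_left): buffer="emeuylpm" (len 8), cursors c3@2 c1@5 c2@7, authorship ........
After op 4 (insert('j')): buffer="emjeuyjlpjm" (len 11), cursors c3@3 c1@7 c2@10, authorship ..3...1..2.
After op 5 (delete): buffer="emeuylpm" (len 8), cursors c3@2 c1@5 c2@7, authorship ........
After op 6 (insert('v')): buffer="emveuyvlpvm" (len 11), cursors c3@3 c1@7 c2@10, authorship ..3...1..2.
After op 7 (move_left): buffer="emveuyvlpvm" (len 11), cursors c3@2 c1@6 c2@9, authorship ..3...1..2.

Answer: 6 9 2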